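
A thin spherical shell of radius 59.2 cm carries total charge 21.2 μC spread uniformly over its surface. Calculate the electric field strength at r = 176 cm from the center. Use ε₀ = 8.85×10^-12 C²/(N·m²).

Take a concentric spherical Gaussian surface of radius r = 176 cm (r > 59.2 cm).
The entire shell is enclosed: Q_enc = 2.12e-5 C.
By Gauss's law, ∮E·dA = E·4πr² = Q_enc/ε₀.
E = |Q_enc|/(4πε₀r²) = (2.12e-5)/(4π·8.85×10^-12·(1.76)²) = 6.15×10^4 N/C.

E ≈ 6.15e4 N/C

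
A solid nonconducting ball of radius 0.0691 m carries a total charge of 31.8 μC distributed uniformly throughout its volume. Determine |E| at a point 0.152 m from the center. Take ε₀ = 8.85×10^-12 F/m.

By spherical symmetry E is radial; choose a Gaussian sphere of radius r = 0.152 m (r > R, so the entire charge is enclosed).
Q_enc = 31.8 μC = 3.18e-5 C.
By Gauss's law, ∮E·dA = E·4πr² = Q_enc/ε₀.
E = |Q_enc|/(4πε₀r²) = (3.18×10^-5)/(4π·8.85×10^-12·(0.152)²) = 1.24×10^7 N/C.

E ≈ 1.24×10^7 V/m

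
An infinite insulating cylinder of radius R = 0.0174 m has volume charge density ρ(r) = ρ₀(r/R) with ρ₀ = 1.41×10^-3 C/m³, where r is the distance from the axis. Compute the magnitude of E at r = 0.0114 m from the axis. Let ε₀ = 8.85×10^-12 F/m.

By cylindrical symmetry E is radial; use a coaxial Gaussian cylinder of radius 0.0114 m and length L (r < R).
Integrating ρ over the cross-section to radius r: λ_enc = (2πρ₀/R) ∫₀^r r'^2 dr' = 2πρ₀ r^3/(3·R) = 2.514×10^-7 C/m.
By Gauss's law (flux through the curved wall only), E·2πrL = λ_enc L/ε₀.
E = |λ_enc|/(2πε₀r) = (2.514×10^-7)/(2π·8.85×10^-12·0.0114) = 3.97e5 N/C.

|E| = 3.97×10^5 V/m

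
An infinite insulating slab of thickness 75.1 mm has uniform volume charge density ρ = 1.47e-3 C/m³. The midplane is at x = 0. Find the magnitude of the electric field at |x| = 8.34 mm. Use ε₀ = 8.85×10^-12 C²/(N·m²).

By symmetry E is perpendicular to the slab. A Gaussian pillbox from −8.34 mm to +8.34 mm (face area A) lies entirely within the slab.
Q_enc = ρ·(2x)·A and flux = 2EA, so 2EA = 2ρxA/ε₀ ⇒ E = |ρ|x/ε₀.
E = (1.47e-3)(0.00834)/(8.85×10^-12) = 1.39×10^6 N/C.

E ≈ 1.39e6 N/C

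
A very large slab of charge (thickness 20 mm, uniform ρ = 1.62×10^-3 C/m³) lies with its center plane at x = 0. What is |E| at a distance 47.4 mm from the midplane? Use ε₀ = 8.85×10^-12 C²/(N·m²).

E = 1.83×10^6 N/C

The point |x| = 47.4 mm lies outside the slab (half-thickness 0.01 m). A symmetric pillbox spanning the full slab encloses Q_enc = ρ·d·A.
Flux = 2EA ⇒ E = |ρ|d/(2ε₀), independent of distance outside.
E = (1.62×10^-3)(0.02)/(2·8.85×10^-12) = 1.83e6 N/C.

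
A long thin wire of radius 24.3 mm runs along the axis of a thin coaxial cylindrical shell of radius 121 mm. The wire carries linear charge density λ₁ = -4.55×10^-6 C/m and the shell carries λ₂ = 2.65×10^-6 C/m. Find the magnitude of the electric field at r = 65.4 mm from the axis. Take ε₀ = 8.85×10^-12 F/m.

Take a coaxial cylindrical Gaussian surface of radius r = 65.4 mm and length L (between the conductors, 24.3 mm < r < 121 mm).
Only the inner wire is enclosed; the outer shell contributes nothing inside itself. λ_enc = λ₁ = -4.55e-6 C/m.
Applying ∮E·dA = Q_enc/ε₀ with the end caps contributing no flux:
E = |λ_enc|/(2πε₀r) = (4.55e-6)/(2π·8.85×10^-12·0.0654) = 1.25×10^6 N/C.

E ≈ 1.25×10^6 N/C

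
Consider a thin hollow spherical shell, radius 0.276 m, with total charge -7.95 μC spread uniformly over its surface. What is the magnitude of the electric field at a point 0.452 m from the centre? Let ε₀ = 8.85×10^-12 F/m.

E ≈ 3.50×10^5 V/m

By spherical symmetry E is radial; choose a Gaussian sphere of radius r = 0.452 m (r > 0.276 m).
The entire shell is enclosed: Q_enc = -7.95×10^-6 C.
Since E is radial and uniform over the Gaussian sphere, Φ = E·4πr² = Q_enc/ε₀.
E = |Q_enc|/(4πε₀r²) = (7.95×10^-6)/(4π·8.85×10^-12·(0.452)²) = 3.50×10^5 N/C.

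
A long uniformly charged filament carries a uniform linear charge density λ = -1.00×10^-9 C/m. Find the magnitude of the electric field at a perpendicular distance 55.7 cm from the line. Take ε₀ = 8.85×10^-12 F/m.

32.3 N/C

Choose a coaxial cylinder of radius r = 55.7 cm (arbitrary length L) as the Gaussian surface.
Q_enc = λL, so λ_enc = -1.00e-9 C/m.
Applying ∮E·dA = Q_enc/ε₀ with the end caps contributing no flux:
E = |λ_enc|/(2πε₀r) = (1.00×10^-9)/(2π·8.85×10^-12·0.557) = 32.3 N/C.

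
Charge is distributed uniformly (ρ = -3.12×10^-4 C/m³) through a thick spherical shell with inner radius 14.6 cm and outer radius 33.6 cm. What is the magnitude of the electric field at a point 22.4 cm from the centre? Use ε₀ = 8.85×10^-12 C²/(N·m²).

Take a concentric spherical Gaussian surface of radius r = 22.4 cm (within the shell material, 14.6 cm < r < 33.6 cm).
Only the shell between 14.6 cm and r is enclosed: Q_enc = ρ·(4π/3)(r³ − a³) = (-3.12×10^-4)·(4π/3)·((0.224)³ − (0.146)³) = -1.062e-5 C.
Gauss's law: E·4πr² = Q_enc/ε₀.
E = |Q_enc|/(4πε₀r²) = (1.062e-5)/(4π·8.85×10^-12·(0.224)²) = 1.90×10^6 N/C.

1.90e6 N/C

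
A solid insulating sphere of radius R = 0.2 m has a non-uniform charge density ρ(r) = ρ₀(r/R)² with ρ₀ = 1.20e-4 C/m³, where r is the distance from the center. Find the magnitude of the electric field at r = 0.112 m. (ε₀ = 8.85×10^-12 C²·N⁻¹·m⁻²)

E = 9.52×10^4 N/C

Take a concentric spherical Gaussian surface of radius r = 0.112 m (r < R).
Q_enc = ∫₀^r ρ(r')·4πr'² dr' = (4πρ₀/R²) ∫₀^r r'^4 dr' = 4πρ₀ r^5/(5·R²) = 1.329×10^-7 C.
By Gauss's law, ∮E·dA = E·4πr² = Q_enc/ε₀.
E = |Q_enc|/(4πε₀r²) = (1.329e-7)/(4π·8.85×10^-12·(0.112)²) = 9.52×10^4 N/C.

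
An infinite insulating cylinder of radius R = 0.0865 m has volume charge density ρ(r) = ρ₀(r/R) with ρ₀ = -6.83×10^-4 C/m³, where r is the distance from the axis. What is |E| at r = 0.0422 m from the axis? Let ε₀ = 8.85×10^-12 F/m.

E ≈ 5.30×10^5 V/m

Take a coaxial cylindrical Gaussian surface of radius r = 0.0422 m and length L (r < R).
Integrating ρ over the cross-section to radius r: λ_enc = (2πρ₀/R) ∫₀^r r'^2 dr' = 2πρ₀ r^3/(3·R) = -1.243×10^-6 C/m.
Applying ∮E·dA = Q_enc/ε₀ with the end caps contributing no flux:
E = |λ_enc|/(2πε₀r) = (1.243×10^-6)/(2π·8.85×10^-12·0.0422) = 5.30×10^5 N/C.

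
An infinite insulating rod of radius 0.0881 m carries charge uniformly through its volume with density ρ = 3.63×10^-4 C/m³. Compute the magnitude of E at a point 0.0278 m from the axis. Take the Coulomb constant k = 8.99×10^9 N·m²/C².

By cylindrical symmetry E is radial; use a coaxial Gaussian cylinder of radius 0.0278 m and length L (r < R).
Enclosed charge per unit length: λ_enc = ρ·πr² = (3.63×10^-4)π(0.0278)² = 8.813×10^-7 C/m.
Gauss's law: E·2πrL = λ_enc L/ε₀.
E = 2k|λ_enc|/r = 2(8.99×10^9)(8.813×10^-7)/(0.0278) = 5.70×10^5 N/C.

E ≈ 5.70e5 N/C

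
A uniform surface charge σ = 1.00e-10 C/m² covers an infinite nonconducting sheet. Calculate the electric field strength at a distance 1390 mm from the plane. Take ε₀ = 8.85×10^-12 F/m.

E ≈ 5.65 V/m

The symmetry is planar: E is normal to the sheet and the same magnitude on both sides. Take a pillbox straddling the sheet with end-cap area A.
Flux Φ = 2EA and Q_enc = σA, so 2EA = σA/ε₀ ⇒ E = |σ|/(2ε₀), independent of distance.
E = |σ|/(2ε₀) = (1.00×10^-10)/(2·8.85×10^-12) = 5.65 N/C.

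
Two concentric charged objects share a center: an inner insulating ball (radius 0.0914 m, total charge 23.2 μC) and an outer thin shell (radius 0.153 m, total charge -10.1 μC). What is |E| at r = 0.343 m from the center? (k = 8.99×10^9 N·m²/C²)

Take a concentric spherical Gaussian surface of radius r = 0.343 m (r > 0.153 m, enclosing both).
Q_enc = (23.2 μC) + (-10.1 μC) = 1.31×10^-5 C.
By Gauss's law, ∮E·dA = E·4πr² = Q_enc/ε₀.
E = k|Q_enc|/r² = (8.99×10^9)(1.31×10^-5)/(0.343)² = 1.00e6 N/C.

|E| = 1.00×10^6 V/m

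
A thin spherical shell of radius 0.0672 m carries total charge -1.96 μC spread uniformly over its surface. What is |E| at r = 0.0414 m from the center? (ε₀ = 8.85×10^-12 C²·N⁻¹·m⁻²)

E = 0 (no enclosed charge)

Symmetry ⇒ E = E(r) r̂. Gaussian sphere of radius r = 0.0414 m (inside the shell, r < 0.0672 m).
No charge lies within this surface, so Q_enc = 0 and Gauss's law gives E·4πr² = 0 ⇒ E = 0.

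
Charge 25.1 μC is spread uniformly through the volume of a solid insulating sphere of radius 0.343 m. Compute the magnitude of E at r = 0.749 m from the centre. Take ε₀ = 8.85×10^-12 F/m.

By spherical symmetry E is radial; choose a Gaussian sphere of radius r = 0.749 m (r > R, so the entire charge is enclosed).
Q_enc = 25.1 μC = 2.51×10^-5 C.
By Gauss's law, ∮E·dA = E·4πr² = Q_enc/ε₀.
E = |Q_enc|/(4πε₀r²) = (2.51e-5)/(4π·8.85×10^-12·(0.749)²) = 4.02×10^5 N/C.

4.02×10^5 N/C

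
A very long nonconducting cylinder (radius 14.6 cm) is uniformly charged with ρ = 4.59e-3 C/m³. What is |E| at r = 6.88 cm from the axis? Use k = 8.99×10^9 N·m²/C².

E ≈ 1.78e7 N/C

By cylindrical symmetry E is radial; use a coaxial Gaussian cylinder of radius 6.88 cm and length L (r < R).
Enclosed charge per unit length: λ_enc = ρ·πr² = (4.59×10^-3)π(0.0688)² = 6.826×10^-5 C/m.
Since E is radial and uniform over the curved surface, Φ = E·2πrL = Q_enc/ε₀ = λ_enc L/ε₀.
E = 2k|λ_enc|/r = 2(8.99×10^9)(6.826×10^-5)/(0.0688) = 1.78e7 N/C.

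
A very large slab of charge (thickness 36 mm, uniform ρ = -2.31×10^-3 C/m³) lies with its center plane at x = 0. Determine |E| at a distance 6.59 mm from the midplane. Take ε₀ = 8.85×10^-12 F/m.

E ≈ 1.72×10^6 N/C

By symmetry E is perpendicular to the slab. A Gaussian pillbox from −6.59 mm to +6.59 mm (face area A) lies entirely within the slab.
Q_enc = ρ·(2x)·A and flux = 2EA, so 2EA = 2ρxA/ε₀ ⇒ E = |ρ|x/ε₀.
E = (2.31e-3)(0.00659)/(8.85×10^-12) = 1.72×10^6 N/C.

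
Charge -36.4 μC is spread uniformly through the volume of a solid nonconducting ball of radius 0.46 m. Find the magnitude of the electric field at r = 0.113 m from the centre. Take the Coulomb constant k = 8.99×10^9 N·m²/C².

|E| = 3.80×10^5 V/m

By spherical symmetry E is radial; choose a Gaussian sphere of radius r = 0.113 m (r < R).
Only the charge within r is enclosed: Q_enc = Q·(r/R)³ = (-36.4 μC)·(0.113 m/0.46 m)³ = -5.396e-7 C.
Applying ∮E·dA = Q_enc/ε₀ with Φ = E(4πr²):
E = k|Q_enc|/r² = (8.99×10^9)(5.396e-7)/(0.113)² = 3.80e5 N/C.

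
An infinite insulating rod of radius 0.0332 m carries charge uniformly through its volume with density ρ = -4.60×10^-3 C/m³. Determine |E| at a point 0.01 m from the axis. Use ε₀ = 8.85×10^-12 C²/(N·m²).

|E| ≈ 2.60×10^6 N/C

Coaxial Gaussian cylinder, radius r = 0.01 m, length L (r < R).
Enclosed charge per unit length: λ_enc = ρ·πr² = (-4.60×10^-3)π(0.01)² = -1.445×10^-6 C/m.
Gauss's law: E·2πrL = λ_enc L/ε₀.
E = |λ_enc|/(2πε₀r) = (1.445×10^-6)/(2π·8.85×10^-12·0.01) = 2.60×10^6 N/C.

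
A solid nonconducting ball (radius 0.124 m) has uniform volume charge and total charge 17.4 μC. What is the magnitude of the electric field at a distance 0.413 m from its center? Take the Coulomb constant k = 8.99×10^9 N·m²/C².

By spherical symmetry E is radial; choose a Gaussian sphere of radius r = 0.413 m (r > R, so the entire charge is enclosed).
Q_enc = 17.4 μC = 1.74e-5 C.
Applying ∮E·dA = Q_enc/ε₀ with Φ = E(4πr²):
E = k|Q_enc|/r² = (8.99×10^9)(1.74×10^-5)/(0.413)² = 9.17×10^5 N/C.

9.17×10^5 V/m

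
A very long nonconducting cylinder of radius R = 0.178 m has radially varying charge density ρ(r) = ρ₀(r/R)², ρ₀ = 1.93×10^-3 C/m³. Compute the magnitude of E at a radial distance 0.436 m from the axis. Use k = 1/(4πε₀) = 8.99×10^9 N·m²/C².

3.96×10^6 N/C

Choose a coaxial cylinder of radius r = 0.436 m (arbitrary length L) as the Gaussian surface (r > R, full charge per length enclosed).
λ_enc = 2π ∫₀^R ρ₀(r'/R)^2 r' dr' = 2πρ₀R²/4 = 9.605e-5 C/m.
By Gauss's law (flux through the curved wall only), E·2πrL = λ_enc L/ε₀.
E = 2k|λ_enc|/r = 2(8.99×10^9)(9.605e-5)/(0.436) = 3.96e6 N/C.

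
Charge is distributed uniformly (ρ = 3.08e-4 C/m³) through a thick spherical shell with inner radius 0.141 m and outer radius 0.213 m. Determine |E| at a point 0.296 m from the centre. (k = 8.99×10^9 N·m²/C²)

E ≈ 9.08×10^5 N/C

Use a concentric Gaussian sphere at r = 0.296 m (r > 0.213 m, enclosing the whole shell).
Q_enc = ρ·(4π/3)(b³ − a³) = (3.08e-4)·(4π/3)·((0.213)³ − (0.141)³) = 8.851e-6 C.
Applying ∮E·dA = Q_enc/ε₀ with Φ = E(4πr²):
E = k|Q_enc|/r² = (8.99×10^9)(8.851×10^-6)/(0.296)² = 9.08×10^5 N/C.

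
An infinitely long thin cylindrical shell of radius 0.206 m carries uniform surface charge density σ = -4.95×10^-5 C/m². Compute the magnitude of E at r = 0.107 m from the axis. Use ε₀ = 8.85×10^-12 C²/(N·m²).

E = 0

Take a coaxial cylindrical Gaussian surface of radius r = 0.107 m and length L (r < 0.206 m, inside the shell).
No charge is enclosed, so Gauss's law gives E·2πrL = 0 ⇒ E = 0.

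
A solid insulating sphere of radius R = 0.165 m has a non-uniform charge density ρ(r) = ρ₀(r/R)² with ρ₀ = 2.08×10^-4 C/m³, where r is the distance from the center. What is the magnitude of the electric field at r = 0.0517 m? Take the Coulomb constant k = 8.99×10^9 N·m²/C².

2.39×10^4 N/C

Use a concentric Gaussian sphere at r = 0.0517 m (r < R).
Integrate the density: Q_enc = 4π ∫₀^r ρ₀(r'/R)^2 r'² dr' = 4πρ₀ r^5/(5·R²) = 7.092e-9 C.
By Gauss's law, ∮E·dA = E·4πr² = Q_enc/ε₀.
E = k|Q_enc|/r² = (8.99×10^9)(7.092×10^-9)/(0.0517)² = 2.39×10^4 N/C.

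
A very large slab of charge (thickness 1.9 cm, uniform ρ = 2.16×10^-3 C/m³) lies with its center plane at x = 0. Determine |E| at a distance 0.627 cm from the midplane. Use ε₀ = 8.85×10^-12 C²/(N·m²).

By symmetry E is perpendicular to the slab. A Gaussian pillbox from −0.627 cm to +0.627 cm (face area A) lies entirely within the slab.
Q_enc = ρ·(2x)·A and flux = 2EA, so 2EA = 2ρxA/ε₀ ⇒ E = |ρ|x/ε₀.
E = (2.16×10^-3)(0.00627)/(8.85×10^-12) = 1.53×10^6 N/C.

|E| ≈ 1.53×10^6 N/C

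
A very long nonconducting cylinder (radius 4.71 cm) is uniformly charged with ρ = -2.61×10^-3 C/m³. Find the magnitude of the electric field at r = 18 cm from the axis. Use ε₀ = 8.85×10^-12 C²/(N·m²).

E ≈ 1.82×10^6 N/C

By cylindrical symmetry E is radial; use a coaxial Gaussian cylinder of radius 18 cm and length L (r > 4.71 cm, full cross-section enclosed).
λ_enc = ρ·πR² = (-2.61×10^-3)π(0.0471)² = -1.819×10^-5 C/m.
Gauss's law: E·2πrL = λ_enc L/ε₀.
E = |λ_enc|/(2πε₀r) = (1.819×10^-5)/(2π·8.85×10^-12·0.18) = 1.82×10^6 N/C.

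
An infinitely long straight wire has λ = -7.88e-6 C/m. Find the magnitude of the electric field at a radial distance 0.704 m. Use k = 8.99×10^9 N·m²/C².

E = 2.01×10^5 N/C

Choose a coaxial cylinder of radius r = 0.704 m (arbitrary length L) as the Gaussian surface.
Q_enc = λL, so λ_enc = -7.88×10^-6 C/m.
By Gauss's law (flux through the curved wall only), E·2πrL = λ_enc L/ε₀.
E = 2k|λ_enc|/r = 2(8.99×10^9)(7.88×10^-6)/(0.704) = 2.01e5 N/C.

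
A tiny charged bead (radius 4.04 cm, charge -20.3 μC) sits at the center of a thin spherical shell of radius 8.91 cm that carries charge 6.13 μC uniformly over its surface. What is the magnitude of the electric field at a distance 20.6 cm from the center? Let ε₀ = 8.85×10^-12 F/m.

E = 3.00×10^6 N/C

Use a concentric Gaussian sphere at r = 20.6 cm (r > 8.91 cm, enclosing both).
Q_enc = (-20.3 μC) + (6.13 μC) = -1.417×10^-5 C.
By Gauss's law, ∮E·dA = E·4πr² = Q_enc/ε₀.
E = |Q_enc|/(4πε₀r²) = (1.417×10^-5)/(4π·8.85×10^-12·(0.206)²) = 3.00×10^6 N/C.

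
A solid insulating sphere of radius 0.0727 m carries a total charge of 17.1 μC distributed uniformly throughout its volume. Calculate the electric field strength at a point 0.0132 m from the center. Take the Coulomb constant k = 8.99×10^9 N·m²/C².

|E| ≈ 5.28×10^6 N/C

By spherical symmetry E is radial; choose a Gaussian sphere of radius r = 0.0132 m (r < R).
Only the charge within r is enclosed: Q_enc = Q·(r/R)³ = (17.1 μC)·(0.0132 m/0.0727 m)³ = 1.024e-7 C.
By Gauss's law, ∮E·dA = E·4πr² = Q_enc/ε₀.
E = k|Q_enc|/r² = (8.99×10^9)(1.024e-7)/(0.0132)² = 5.28×10^6 N/C.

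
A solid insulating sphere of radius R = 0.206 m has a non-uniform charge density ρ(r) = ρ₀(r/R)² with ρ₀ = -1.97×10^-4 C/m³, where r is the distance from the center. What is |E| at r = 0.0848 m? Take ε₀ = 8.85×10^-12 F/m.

By spherical symmetry E is radial; choose a Gaussian sphere of radius r = 0.0848 m (r < R).
Integrate the density: Q_enc = 4π ∫₀^r ρ₀(r'/R)^2 r'² dr' = 4πρ₀ r^5/(5·R²) = -5.116e-8 C.
By Gauss's law, ∮E·dA = E·4πr² = Q_enc/ε₀.
E = |Q_enc|/(4πε₀r²) = (5.116×10^-8)/(4π·8.85×10^-12·(0.0848)²) = 6.40e4 N/C.

|E| ≈ 6.40×10^4 N/C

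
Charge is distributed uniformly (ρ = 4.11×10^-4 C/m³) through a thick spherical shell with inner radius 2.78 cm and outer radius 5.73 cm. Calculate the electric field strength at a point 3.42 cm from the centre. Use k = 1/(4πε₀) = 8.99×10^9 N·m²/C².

E ≈ 2.45×10^5 V/m

Use a concentric Gaussian sphere at r = 3.42 cm (within the shell material, 2.78 cm < r < 5.73 cm).
Enclosed charge is the volume from a to r: Q_enc = (4π/3)ρ(r³ − a³) = 3.188×10^-8 C.
By Gauss's law, ∮E·dA = E·4πr² = Q_enc/ε₀.
E = k|Q_enc|/r² = (8.99×10^9)(3.188e-8)/(0.0342)² = 2.45e5 N/C.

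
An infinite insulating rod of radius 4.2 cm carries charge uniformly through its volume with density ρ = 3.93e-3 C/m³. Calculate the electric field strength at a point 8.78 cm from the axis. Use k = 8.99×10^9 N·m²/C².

Coaxial Gaussian cylinder, radius r = 8.78 cm, length L (r > 4.2 cm, full cross-section enclosed).
λ_enc = ρ·πR² = (3.93×10^-3)π(0.042)² = 2.178×10^-5 C/m.
Gauss's law: E·2πrL = λ_enc L/ε₀.
E = 2k|λ_enc|/r = 2(8.99×10^9)(2.178×10^-5)/(0.0878) = 4.46×10^6 N/C.

E ≈ 4.46×10^6 N/C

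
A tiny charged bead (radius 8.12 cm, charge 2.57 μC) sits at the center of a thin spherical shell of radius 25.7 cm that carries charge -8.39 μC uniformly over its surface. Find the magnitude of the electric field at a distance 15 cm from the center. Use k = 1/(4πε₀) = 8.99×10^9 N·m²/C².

Take a concentric spherical Gaussian surface of radius r = 15 cm (between the bodies, 8.12 cm < r < 25.7 cm).
Only the inner charge is enclosed; the outer shell contributes nothing inside itself. Q_enc = 2.57 μC = 2.57×10^-6 C.
Gauss's law: E·4πr² = Q_enc/ε₀.
E = k|Q_enc|/r² = (8.99×10^9)(2.57×10^-6)/(0.15)² = 1.03×10^6 N/C.

E ≈ 1.03×10^6 N/C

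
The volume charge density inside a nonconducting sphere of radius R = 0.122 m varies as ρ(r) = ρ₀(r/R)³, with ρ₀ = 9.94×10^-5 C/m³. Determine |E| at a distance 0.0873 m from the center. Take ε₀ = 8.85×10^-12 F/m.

Use a concentric Gaussian sphere at r = 0.0873 m (r < R).
Q_enc = ∫₀^r ρ(r')·4πr'² dr' = (4πρ₀/R³) ∫₀^r r'^5 dr' = 4πρ₀ r^6/(6·R³) = 5.075e-8 C.
Applying ∮E·dA = Q_enc/ε₀ with Φ = E(4πr²):
E = |Q_enc|/(4πε₀r²) = (5.075×10^-8)/(4π·8.85×10^-12·(0.0873)²) = 5.99×10^4 N/C.

|E| = 5.99×10^4 N/C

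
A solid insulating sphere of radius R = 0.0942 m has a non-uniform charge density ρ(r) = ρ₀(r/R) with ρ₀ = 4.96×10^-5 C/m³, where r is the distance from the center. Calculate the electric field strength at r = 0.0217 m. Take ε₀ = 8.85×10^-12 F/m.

Use a concentric Gaussian sphere at r = 0.0217 m (r < R).
Q_enc = ∫₀^r ρ(r')·4πr'² dr' = (4πρ₀/R) ∫₀^r r'^3 dr' = 4πρ₀ r^4/(4·R) = 3.668×10^-10 C.
Since E is radial and uniform over the Gaussian sphere, Φ = E·4πr² = Q_enc/ε₀.
E = |Q_enc|/(4πε₀r²) = (3.668×10^-10)/(4π·8.85×10^-12·(0.0217)²) = 7.00×10^3 N/C.

|E| ≈ 7.00×10^3 N/C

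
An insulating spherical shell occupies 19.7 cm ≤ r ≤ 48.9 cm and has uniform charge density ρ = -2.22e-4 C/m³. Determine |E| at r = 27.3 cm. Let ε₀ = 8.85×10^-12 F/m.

E ≈ 1.42×10^6 N/C

Take a concentric spherical Gaussian surface of radius r = 27.3 cm (within the shell material, 19.7 cm < r < 48.9 cm).
Only the shell between 19.7 cm and r is enclosed: Q_enc = ρ·(4π/3)(r³ − a³) = (-2.22×10^-4)·(4π/3)·((0.273)³ − (0.197)³) = -1.181×10^-5 C.
Gauss's law: E·4πr² = Q_enc/ε₀.
E = |Q_enc|/(4πε₀r²) = (1.181e-5)/(4π·8.85×10^-12·(0.273)²) = 1.42e6 N/C.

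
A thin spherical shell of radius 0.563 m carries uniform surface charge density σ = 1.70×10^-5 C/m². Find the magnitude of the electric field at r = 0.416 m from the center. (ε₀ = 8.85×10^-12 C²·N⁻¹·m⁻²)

By spherical symmetry E is radial; choose a Gaussian sphere of radius r = 0.416 m (inside the shell, r < 0.563 m).
All the charge is outside the Gaussian surface: Q_enc = 0, hence E = 0 everywhere inside the shell.

E = 0 (no enclosed charge)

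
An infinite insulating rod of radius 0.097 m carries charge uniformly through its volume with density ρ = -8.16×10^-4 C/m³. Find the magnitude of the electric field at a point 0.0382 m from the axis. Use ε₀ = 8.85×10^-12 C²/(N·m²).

Take a coaxial cylindrical Gaussian surface of radius r = 0.0382 m and length L (r < R).
Enclosed charge per unit length: λ_enc = ρ·πr² = (-8.16×10^-4)π(0.0382)² = -3.741×10^-6 C/m.
By Gauss's law (flux through the curved wall only), E·2πrL = λ_enc L/ε₀.
E = |λ_enc|/(2πε₀r) = (3.741e-6)/(2π·8.85×10^-12·0.0382) = 1.76×10^6 N/C.

|E| ≈ 1.76×10^6 N/C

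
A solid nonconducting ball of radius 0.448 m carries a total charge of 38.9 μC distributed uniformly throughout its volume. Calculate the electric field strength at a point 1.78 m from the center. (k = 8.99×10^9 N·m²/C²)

By spherical symmetry E is radial; choose a Gaussian sphere of radius r = 1.78 m (r > R, so the entire charge is enclosed).
Q_enc = 38.9 μC = 3.89e-5 C.
Applying ∮E·dA = Q_enc/ε₀ with Φ = E(4πr²):
E = k|Q_enc|/r² = (8.99×10^9)(3.89e-5)/(1.78)² = 1.10×10^5 N/C.

|E| ≈ 1.10e5 V/m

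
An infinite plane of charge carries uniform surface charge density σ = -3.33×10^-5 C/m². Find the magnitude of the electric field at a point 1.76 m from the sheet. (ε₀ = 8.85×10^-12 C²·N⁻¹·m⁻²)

|E| ≈ 1.88×10^6 N/C

By planar symmetry E is perpendicular to the sheet and uniform; use a Gaussian pillbox with flat faces of area A on each side of the sheet.
Flux Φ = 2EA and Q_enc = σA, so 2EA = σA/ε₀ ⇒ E = |σ|/(2ε₀), independent of distance.
E = |σ|/(2ε₀) = (3.33e-5)/(2·8.85×10^-12) = 1.88×10^6 N/C.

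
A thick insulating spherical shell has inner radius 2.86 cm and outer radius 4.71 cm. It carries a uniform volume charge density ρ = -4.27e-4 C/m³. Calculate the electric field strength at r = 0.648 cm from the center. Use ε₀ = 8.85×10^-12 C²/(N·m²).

Take a concentric spherical Gaussian surface of radius r = 0.648 cm (r < 2.86 cm, inside the empty cavity).
Q_enc = 0 (all charge lies at larger r); Gauss's law gives E = 0.

E = 0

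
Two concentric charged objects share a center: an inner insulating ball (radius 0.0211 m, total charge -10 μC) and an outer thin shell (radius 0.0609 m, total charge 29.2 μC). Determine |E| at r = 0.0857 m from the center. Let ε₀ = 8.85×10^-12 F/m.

|E| ≈ 2.35×10^7 V/m

Take a concentric spherical Gaussian surface of radius r = 0.0857 m (r > 0.0609 m, enclosing both).
Q_enc = (-10 μC) + (29.2 μC) = 1.92×10^-5 C.
Since E is radial and uniform over the Gaussian sphere, Φ = E·4πr² = Q_enc/ε₀.
E = |Q_enc|/(4πε₀r²) = (1.92×10^-5)/(4π·8.85×10^-12·(0.0857)²) = 2.35e7 N/C.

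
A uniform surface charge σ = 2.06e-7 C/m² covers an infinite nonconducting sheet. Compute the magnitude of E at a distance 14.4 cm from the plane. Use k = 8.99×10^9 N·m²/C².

By planar symmetry E is perpendicular to the sheet and uniform; use a Gaussian pillbox with flat faces of area A on each side of the sheet.
Only the two end caps contribute flux: Φ = 2EA. With Q_enc = σA, Gauss's law gives E = |σ|/(2ε₀).
E = 2πk|σ| = 2π(8.99×10^9)(2.06×10^-7) = 1.16×10^4 N/C.

E ≈ 1.16e4 V/m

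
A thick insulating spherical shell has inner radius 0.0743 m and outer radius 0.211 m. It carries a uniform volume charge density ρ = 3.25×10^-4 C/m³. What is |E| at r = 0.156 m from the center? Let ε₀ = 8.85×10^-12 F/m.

Take a concentric spherical Gaussian surface of radius r = 0.156 m (within the shell material, 0.0743 m < r < 0.211 m).
Enclosed charge is the volume from a to r: Q_enc = (4π/3)ρ(r³ − a³) = 4.61×10^-6 C.
Applying ∮E·dA = Q_enc/ε₀ with Φ = E(4πr²):
E = |Q_enc|/(4πε₀r²) = (4.61e-6)/(4π·8.85×10^-12·(0.156)²) = 1.70×10^6 N/C.

1.70×10^6 N/C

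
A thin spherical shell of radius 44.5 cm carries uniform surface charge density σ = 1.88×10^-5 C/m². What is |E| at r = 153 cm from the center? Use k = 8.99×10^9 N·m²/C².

Take a concentric spherical Gaussian surface of radius r = 153 cm (r > 44.5 cm).
The entire shell is enclosed: Q_enc = σ·4πR² = (1.88e-5)·4π·(0.445)² = 4.678×10^-5 C.
Applying ∮E·dA = Q_enc/ε₀ with Φ = E(4πr²):
E = k|Q_enc|/r² = (8.99×10^9)(4.678×10^-5)/(1.53)² = 1.80×10^5 N/C.

|E| = 1.80×10^5 N/C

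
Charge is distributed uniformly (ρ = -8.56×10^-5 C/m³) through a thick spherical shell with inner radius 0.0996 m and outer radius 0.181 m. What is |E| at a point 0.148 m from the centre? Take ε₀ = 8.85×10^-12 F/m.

E ≈ 3.32×10^5 V/m

Use a concentric Gaussian sphere at r = 0.148 m (within the shell material, 0.0996 m < r < 0.181 m).
Enclosed charge is the volume from a to r: Q_enc = (4π/3)ρ(r³ − a³) = -8.081×10^-7 C.
Gauss's law: E·4πr² = Q_enc/ε₀.
E = |Q_enc|/(4πε₀r²) = (8.081e-7)/(4π·8.85×10^-12·(0.148)²) = 3.32×10^5 N/C.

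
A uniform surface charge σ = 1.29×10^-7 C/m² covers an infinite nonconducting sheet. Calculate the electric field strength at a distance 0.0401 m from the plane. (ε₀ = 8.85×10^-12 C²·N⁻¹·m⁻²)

The symmetry is planar: E is normal to the sheet and the same magnitude on both sides. Take a pillbox straddling the sheet with end-cap area A.
Only the two end caps contribute flux: Φ = 2EA. With Q_enc = σA, Gauss's law gives E = |σ|/(2ε₀).
E = |σ|/(2ε₀) = (1.29×10^-7)/(2·8.85×10^-12) = 7.29×10^3 N/C.

E ≈ 7.29×10^3 N/C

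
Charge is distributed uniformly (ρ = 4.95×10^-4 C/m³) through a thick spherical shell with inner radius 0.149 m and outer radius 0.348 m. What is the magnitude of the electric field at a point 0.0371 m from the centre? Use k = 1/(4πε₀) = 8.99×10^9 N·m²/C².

E = 0

Symmetry ⇒ E = E(r) r̂. Gaussian sphere of radius r = 0.0371 m (r < 0.149 m, inside the empty cavity).
No charge is enclosed, so by Gauss's law E·4πr² = 0 ⇒ E = 0.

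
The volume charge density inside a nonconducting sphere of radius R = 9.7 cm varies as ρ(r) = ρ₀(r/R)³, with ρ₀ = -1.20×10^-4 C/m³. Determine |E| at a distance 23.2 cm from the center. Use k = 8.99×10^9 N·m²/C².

Use a concentric Gaussian sphere at r = 23.2 cm (r > R, all charge enclosed).
Q_enc = 4π ∫₀^R ρ₀(r'/R)^3 r'² dr' = 4πρ₀R³/6 = -2.294e-7 C.
Applying ∮E·dA = Q_enc/ε₀ with Φ = E(4πr²):
E = k|Q_enc|/r² = (8.99×10^9)(2.294×10^-7)/(0.232)² = 3.83×10^4 N/C.

E = 3.83×10^4 N/C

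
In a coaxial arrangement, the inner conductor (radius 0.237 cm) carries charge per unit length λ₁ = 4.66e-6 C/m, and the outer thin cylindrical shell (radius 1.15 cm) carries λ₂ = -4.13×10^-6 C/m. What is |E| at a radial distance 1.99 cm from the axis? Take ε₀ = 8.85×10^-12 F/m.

E = 4.79×10^5 N/C

Choose a coaxial cylinder of radius r = 1.99 cm (arbitrary length L) as the Gaussian surface (r > 1.15 cm, enclosing both).
λ_enc = λ₁ + λ₂ = (4.66e-6) + (-4.13×10^-6) = 5.30×10^-7 C/m.
Gauss's law: E·2πrL = λ_enc L/ε₀.
E = |λ_enc|/(2πε₀r) = (5.30×10^-7)/(2π·8.85×10^-12·0.0199) = 4.79×10^5 N/C.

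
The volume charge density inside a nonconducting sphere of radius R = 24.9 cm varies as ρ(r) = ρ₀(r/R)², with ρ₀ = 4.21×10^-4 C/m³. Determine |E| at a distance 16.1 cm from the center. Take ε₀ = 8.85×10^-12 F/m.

Use a concentric Gaussian sphere at r = 16.1 cm (r < R).
Integrate the density: Q_enc = 4π ∫₀^r ρ₀(r'/R)^2 r'² dr' = 4πρ₀ r^5/(5·R²) = 1.846e-6 C.
Gauss's law: E·4πr² = Q_enc/ε₀.
E = |Q_enc|/(4πε₀r²) = (1.846×10^-6)/(4π·8.85×10^-12·(0.161)²) = 6.40×10^5 N/C.

6.40×10^5 V/m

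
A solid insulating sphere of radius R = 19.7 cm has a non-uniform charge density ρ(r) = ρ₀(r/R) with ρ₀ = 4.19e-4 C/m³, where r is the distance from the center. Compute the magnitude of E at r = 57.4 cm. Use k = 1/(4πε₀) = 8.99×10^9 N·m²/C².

E ≈ 2.75×10^5 V/m

By spherical symmetry E is radial; choose a Gaussian sphere of radius r = 57.4 cm (r > R, all charge enclosed).
Q_enc = 4π ∫₀^R ρ₀(r'/R)^1 r'² dr' = 4πρ₀R³/4 = 1.006e-5 C.
Applying ∮E·dA = Q_enc/ε₀ with Φ = E(4πr²):
E = k|Q_enc|/r² = (8.99×10^9)(1.006e-5)/(0.574)² = 2.75×10^5 N/C.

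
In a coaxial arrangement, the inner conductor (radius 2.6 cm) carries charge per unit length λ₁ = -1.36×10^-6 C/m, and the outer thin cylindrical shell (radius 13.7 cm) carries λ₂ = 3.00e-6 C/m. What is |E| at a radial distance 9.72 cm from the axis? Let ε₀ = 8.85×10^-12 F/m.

Coaxial Gaussian cylinder, radius r = 9.72 cm, length L (between the conductors, 2.6 cm < r < 13.7 cm).
The shell at 13.7 cm lies outside the Gaussian surface, so λ_enc = λ₁ = -1.36e-6 C/m.
Gauss's law: E·2πrL = λ_enc L/ε₀.
E = |λ_enc|/(2πε₀r) = (1.36e-6)/(2π·8.85×10^-12·0.0972) = 2.52×10^5 N/C.

2.52×10^5 N/C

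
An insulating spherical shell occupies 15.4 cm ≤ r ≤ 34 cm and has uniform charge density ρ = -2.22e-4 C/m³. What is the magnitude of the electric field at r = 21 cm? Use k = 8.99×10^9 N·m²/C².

|E| = 1.06×10^6 N/C

Symmetry ⇒ E = E(r) r̂. Gaussian sphere of radius r = 21 cm (within the shell material, 15.4 cm < r < 34 cm).
Only the shell between 15.4 cm and r is enclosed: Q_enc = ρ·(4π/3)(r³ − a³) = (-2.22×10^-4)·(4π/3)·((0.21)³ − (0.154)³) = -5.216e-6 C.
Gauss's law: E·4πr² = Q_enc/ε₀.
E = k|Q_enc|/r² = (8.99×10^9)(5.216×10^-6)/(0.21)² = 1.06×10^6 N/C.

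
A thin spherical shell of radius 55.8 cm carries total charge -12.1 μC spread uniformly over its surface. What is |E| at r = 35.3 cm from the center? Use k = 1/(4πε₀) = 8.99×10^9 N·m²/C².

E = 0

Take a concentric spherical Gaussian surface of radius r = 35.3 cm (inside the shell, r < 55.8 cm).
No charge lies within this surface, so Q_enc = 0 and Gauss's law gives E·4πr² = 0 ⇒ E = 0.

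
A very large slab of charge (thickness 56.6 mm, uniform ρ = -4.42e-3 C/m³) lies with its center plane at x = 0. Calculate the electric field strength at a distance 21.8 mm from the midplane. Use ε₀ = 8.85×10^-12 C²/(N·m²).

|E| = 1.09×10^7 N/C

By symmetry E is perpendicular to the slab. A Gaussian pillbox from −21.8 mm to +21.8 mm (face area A) lies entirely within the slab.
Q_enc = ρ·(2x)·A and flux = 2EA, so 2EA = 2ρxA/ε₀ ⇒ E = |ρ|x/ε₀.
E = (4.42×10^-3)(0.0218)/(8.85×10^-12) = 1.09e7 N/C.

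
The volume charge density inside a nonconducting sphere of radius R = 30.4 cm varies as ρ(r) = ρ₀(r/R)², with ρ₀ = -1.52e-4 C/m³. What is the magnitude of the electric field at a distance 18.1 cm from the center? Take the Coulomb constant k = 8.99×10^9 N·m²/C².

Take a concentric spherical Gaussian surface of radius r = 18.1 cm (r < R).
Q_enc = ∫₀^r ρ(r')·4πr'² dr' = (4πρ₀/R²) ∫₀^r r'^4 dr' = 4πρ₀ r^5/(5·R²) = -8.03×10^-7 C.
By Gauss's law, ∮E·dA = E·4πr² = Q_enc/ε₀.
E = k|Q_enc|/r² = (8.99×10^9)(8.03×10^-7)/(0.181)² = 2.20×10^5 N/C.

2.20×10^5 V/m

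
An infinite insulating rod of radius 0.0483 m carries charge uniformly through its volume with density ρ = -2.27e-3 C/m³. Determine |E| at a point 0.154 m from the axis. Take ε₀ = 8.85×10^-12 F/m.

Take a coaxial cylindrical Gaussian surface of radius r = 0.154 m and length L (r > 0.0483 m, full cross-section enclosed).
λ_enc = ρ·πR² = (-2.27e-3)π(0.0483)² = -1.664×10^-5 C/m.
Gauss's law: E·2πrL = λ_enc L/ε₀.
E = |λ_enc|/(2πε₀r) = (1.664e-5)/(2π·8.85×10^-12·0.154) = 1.94×10^6 N/C.

|E| = 1.94e6 N/C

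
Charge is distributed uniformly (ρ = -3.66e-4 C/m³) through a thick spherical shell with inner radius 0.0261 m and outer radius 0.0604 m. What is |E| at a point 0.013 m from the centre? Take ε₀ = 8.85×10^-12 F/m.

Symmetry ⇒ E = E(r) r̂. Gaussian sphere of radius r = 0.013 m (r < 0.0261 m, inside the empty cavity).
No charge is enclosed, so by Gauss's law E·4πr² = 0 ⇒ E = 0.

E = 0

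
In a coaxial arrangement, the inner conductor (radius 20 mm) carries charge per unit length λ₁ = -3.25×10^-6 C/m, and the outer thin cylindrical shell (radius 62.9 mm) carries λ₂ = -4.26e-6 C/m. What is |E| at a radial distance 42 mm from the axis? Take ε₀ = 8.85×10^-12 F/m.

Coaxial Gaussian cylinder, radius r = 42 mm, length L (between the conductors, 20 mm < r < 62.9 mm).
Only the inner wire is enclosed; the outer shell contributes nothing inside itself. λ_enc = λ₁ = -3.25×10^-6 C/m.
By Gauss's law (flux through the curved wall only), E·2πrL = λ_enc L/ε₀.
E = |λ_enc|/(2πε₀r) = (3.25×10^-6)/(2π·8.85×10^-12·0.042) = 1.39×10^6 N/C.

E = 1.39×10^6 V/m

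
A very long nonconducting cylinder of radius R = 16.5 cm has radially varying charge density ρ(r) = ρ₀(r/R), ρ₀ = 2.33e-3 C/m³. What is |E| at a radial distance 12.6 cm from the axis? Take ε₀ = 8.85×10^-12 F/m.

|E| = 8.44e6 V/m

By cylindrical symmetry E is radial; use a coaxial Gaussian cylinder of radius 12.6 cm and length L (r < R).
Integrating ρ over the cross-section to radius r: λ_enc = (2πρ₀/R) ∫₀^r r'^2 dr' = 2πρ₀ r^3/(3·R) = 5.916×10^-5 C/m.
By Gauss's law (flux through the curved wall only), E·2πrL = λ_enc L/ε₀.
E = |λ_enc|/(2πε₀r) = (5.916×10^-5)/(2π·8.85×10^-12·0.126) = 8.44×10^6 N/C.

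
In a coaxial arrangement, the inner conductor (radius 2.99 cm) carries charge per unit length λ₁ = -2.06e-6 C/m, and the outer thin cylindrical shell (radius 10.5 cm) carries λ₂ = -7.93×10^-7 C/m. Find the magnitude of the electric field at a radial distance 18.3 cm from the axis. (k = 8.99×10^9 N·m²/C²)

E = 2.80e5 N/C

Choose a coaxial cylinder of radius r = 18.3 cm (arbitrary length L) as the Gaussian surface (r > 10.5 cm, enclosing both).
λ_enc = λ₁ + λ₂ = (-2.06e-6) + (-7.93e-7) = -2.853×10^-6 C/m.
By Gauss's law (flux through the curved wall only), E·2πrL = λ_enc L/ε₀.
E = 2k|λ_enc|/r = 2(8.99×10^9)(2.853×10^-6)/(0.183) = 2.80×10^5 N/C.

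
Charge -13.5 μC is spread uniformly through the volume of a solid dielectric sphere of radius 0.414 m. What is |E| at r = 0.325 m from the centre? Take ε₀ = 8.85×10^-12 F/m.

Symmetry ⇒ E = E(r) r̂. Gaussian sphere of radius r = 0.325 m (r < R).
For a uniform sphere the enclosed fraction is (r/R)³, so Q_enc = (-13.5 μC)(0.325/0.414)³ = -6.531×10^-6 C.
By Gauss's law, ∮E·dA = E·4πr² = Q_enc/ε₀.
E = |Q_enc|/(4πε₀r²) = (6.531e-6)/(4π·8.85×10^-12·(0.325)²) = 5.56×10^5 N/C.

E = 5.56×10^5 N/C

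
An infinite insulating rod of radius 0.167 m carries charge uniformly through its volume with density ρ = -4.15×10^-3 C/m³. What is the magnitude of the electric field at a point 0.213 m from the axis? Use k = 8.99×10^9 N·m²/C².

Coaxial Gaussian cylinder, radius r = 0.213 m, length L (r > 0.167 m, full cross-section enclosed).
λ_enc = ρ·πR² = (-4.15×10^-3)π(0.167)² = -3.636×10^-4 C/m.
By Gauss's law (flux through the curved wall only), E·2πrL = λ_enc L/ε₀.
E = 2k|λ_enc|/r = 2(8.99×10^9)(3.636e-4)/(0.213) = 3.07×10^7 N/C.

|E| ≈ 3.07×10^7 N/C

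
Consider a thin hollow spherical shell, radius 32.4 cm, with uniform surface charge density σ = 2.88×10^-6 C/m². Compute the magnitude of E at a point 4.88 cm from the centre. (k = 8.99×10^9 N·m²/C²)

E = 0 (no enclosed charge)

Symmetry ⇒ E = E(r) r̂. Gaussian sphere of radius r = 4.88 cm (inside the shell, r < 32.4 cm).
All the charge is outside the Gaussian surface: Q_enc = 0, hence E = 0 everywhere inside the shell.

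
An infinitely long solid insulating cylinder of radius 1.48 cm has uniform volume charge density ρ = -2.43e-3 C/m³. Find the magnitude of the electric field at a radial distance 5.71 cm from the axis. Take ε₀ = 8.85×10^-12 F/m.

Choose a coaxial cylinder of radius r = 5.71 cm (arbitrary length L) as the Gaussian surface (r > 1.48 cm, full cross-section enclosed).
λ_enc = ρ·πR² = (-2.43×10^-3)π(0.0148)² = -1.672e-6 C/m.
Gauss's law: E·2πrL = λ_enc L/ε₀.
E = |λ_enc|/(2πε₀r) = (1.672e-6)/(2π·8.85×10^-12·0.0571) = 5.27e5 N/C.

|E| = 5.27e5 V/m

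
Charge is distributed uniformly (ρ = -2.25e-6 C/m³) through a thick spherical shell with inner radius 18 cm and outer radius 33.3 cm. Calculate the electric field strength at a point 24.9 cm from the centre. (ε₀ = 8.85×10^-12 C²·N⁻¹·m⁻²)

|E| = 1.31×10^4 N/C

By spherical symmetry E is radial; choose a Gaussian sphere of radius r = 24.9 cm (within the shell material, 18 cm < r < 33.3 cm).
Enclosed charge is the volume from a to r: Q_enc = (4π/3)ρ(r³ − a³) = -9.054×10^-8 C.
Applying ∮E·dA = Q_enc/ε₀ with Φ = E(4πr²):
E = |Q_enc|/(4πε₀r²) = (9.054×10^-8)/(4π·8.85×10^-12·(0.249)²) = 1.31×10^4 N/C.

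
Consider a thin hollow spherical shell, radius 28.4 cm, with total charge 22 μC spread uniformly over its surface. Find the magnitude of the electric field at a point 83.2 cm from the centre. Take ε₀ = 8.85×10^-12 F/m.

|E| ≈ 2.86×10^5 V/m

Use a concentric Gaussian sphere at r = 83.2 cm (r > 28.4 cm).
The entire shell is enclosed: Q_enc = 2.20e-5 C.
By Gauss's law, ∮E·dA = E·4πr² = Q_enc/ε₀.
E = |Q_enc|/(4πε₀r²) = (2.20×10^-5)/(4π·8.85×10^-12·(0.832)²) = 2.86e5 N/C.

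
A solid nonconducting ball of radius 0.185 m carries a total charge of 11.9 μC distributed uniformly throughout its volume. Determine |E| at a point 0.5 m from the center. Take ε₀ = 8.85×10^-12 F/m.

Symmetry ⇒ E = E(r) r̂. Gaussian sphere of radius r = 0.5 m (r > R, so the entire charge is enclosed).
Q_enc = 11.9 μC = 1.19e-5 C.
Since E is radial and uniform over the Gaussian sphere, Φ = E·4πr² = Q_enc/ε₀.
E = |Q_enc|/(4πε₀r²) = (1.19e-5)/(4π·8.85×10^-12·(0.5)²) = 4.28×10^5 N/C.

E ≈ 4.28×10^5 N/C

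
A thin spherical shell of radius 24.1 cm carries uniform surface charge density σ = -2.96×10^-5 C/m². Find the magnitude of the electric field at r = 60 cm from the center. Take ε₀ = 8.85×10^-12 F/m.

E ≈ 5.40×10^5 N/C

Take a concentric spherical Gaussian surface of radius r = 60 cm (r > 24.1 cm).
The entire shell is enclosed: Q_enc = σ·4πR² = (-2.96×10^-5)·4π·(0.241)² = -2.16×10^-5 C.
Since E is radial and uniform over the Gaussian sphere, Φ = E·4πr² = Q_enc/ε₀.
E = |Q_enc|/(4πε₀r²) = (2.16×10^-5)/(4π·8.85×10^-12·(0.6)²) = 5.40×10^5 N/C.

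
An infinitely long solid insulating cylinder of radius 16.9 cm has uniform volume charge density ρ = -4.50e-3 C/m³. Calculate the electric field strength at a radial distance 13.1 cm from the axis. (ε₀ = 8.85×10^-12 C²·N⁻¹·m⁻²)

Coaxial Gaussian cylinder, radius r = 13.1 cm, length L (r < R).
Charge inside radius r per length L is ρ·πr²·L, so λ_enc = ρπr² = -2.426e-4 C/m.
By Gauss's law (flux through the curved wall only), E·2πrL = λ_enc L/ε₀.
E = |λ_enc|/(2πε₀r) = (2.426×10^-4)/(2π·8.85×10^-12·0.131) = 3.33e7 N/C.

|E| ≈ 3.33e7 N/C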